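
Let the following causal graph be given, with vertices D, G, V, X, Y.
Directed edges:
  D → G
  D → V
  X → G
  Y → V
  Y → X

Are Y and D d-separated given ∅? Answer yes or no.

Yes — Y ⊥ D | ∅.

Bayes-Ball from Y | ∅ reaches {G,V,X}.
D ∉ reach(Y|∅) ⇒ Y ⊥ D | ∅.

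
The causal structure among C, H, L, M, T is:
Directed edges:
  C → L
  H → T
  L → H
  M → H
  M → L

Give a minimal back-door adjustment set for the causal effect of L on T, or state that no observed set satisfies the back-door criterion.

L→T: minimal back-door set {M}.

desc(L)\{L}={H,T}; candidates ⊆ {C,M}.
size 0: {}; under {} L still reaches {C,H,M,T} ∋ T.
{M}: L⊥T given {M} in G with L→· removed — back-door holds.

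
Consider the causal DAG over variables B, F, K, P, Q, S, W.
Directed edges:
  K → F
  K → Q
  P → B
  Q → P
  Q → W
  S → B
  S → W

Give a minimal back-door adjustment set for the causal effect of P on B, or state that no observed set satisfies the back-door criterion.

P→B: minimal back-door set ∅.

desc(P)\{P}={B}; candidates ⊆ {F,K,Q,S,W}.
∅: P⊥B given ∅ in G with P→· removed — back-door holds.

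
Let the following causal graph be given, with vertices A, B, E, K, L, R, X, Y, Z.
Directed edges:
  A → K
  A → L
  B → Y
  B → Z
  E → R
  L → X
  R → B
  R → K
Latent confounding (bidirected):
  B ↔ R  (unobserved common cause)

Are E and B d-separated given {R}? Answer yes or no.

Bayes-Ball from E | {R} reaches {B,Y,Z}.
B ∈ reach(E|{R}) ⇒ E ⊥̸ B | {R}.

No — E and B are d-connected given {R}.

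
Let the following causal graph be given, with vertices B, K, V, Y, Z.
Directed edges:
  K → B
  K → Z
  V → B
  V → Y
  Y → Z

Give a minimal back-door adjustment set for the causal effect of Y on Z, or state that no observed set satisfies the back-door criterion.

desc(Y)\{Y}={Z}; candidates ⊆ {B,K,V}.
∅: Y⊥Z given ∅ in G with Y→· removed — back-door holds.

Y→Z: minimal back-door set ∅.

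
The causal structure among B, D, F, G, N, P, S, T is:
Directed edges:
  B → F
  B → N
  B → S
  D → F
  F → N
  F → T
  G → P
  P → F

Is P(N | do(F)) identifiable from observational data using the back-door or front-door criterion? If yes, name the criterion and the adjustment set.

P(N|do(F)): backdoor, adjust for {B}.

desc(F)\{F}={N,T}; candidates ⊆ {B,D,G,P,S}.
size 0: {}; under {} F still reaches {B,D,G,N,P,S} ∋ N.
{B}: F⊥N given {B} in G with F→· removed — back-door holds.
P(N|do(F)) = Σ_{B} P(N|F,B)·P(B).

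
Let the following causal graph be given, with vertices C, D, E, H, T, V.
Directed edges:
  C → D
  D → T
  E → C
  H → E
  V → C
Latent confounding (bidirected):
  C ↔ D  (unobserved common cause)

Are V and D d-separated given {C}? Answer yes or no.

Bayes-Ball from V | {C} reaches {D,E,H,T}.
D ∈ reach(V|{C}) ⇒ V ⊥̸ D | {C}.

No — V and D are d-connected given {C}.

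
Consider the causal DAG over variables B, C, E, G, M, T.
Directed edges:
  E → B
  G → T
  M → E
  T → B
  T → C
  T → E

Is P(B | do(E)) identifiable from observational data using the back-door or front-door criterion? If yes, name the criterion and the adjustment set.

P(B|do(E)): backdoor, adjust for {T}.

desc(E)\{E}={B}; candidates ⊆ {C,G,M,T}.
size 0: {}; under {} E still reaches {B,C,G,M,T} ∋ B.
{T}: E⊥B given {T} in G with E→· removed — back-door holds.
P(B|do(E)) = Σ_{T} P(B|E,T)·P(T).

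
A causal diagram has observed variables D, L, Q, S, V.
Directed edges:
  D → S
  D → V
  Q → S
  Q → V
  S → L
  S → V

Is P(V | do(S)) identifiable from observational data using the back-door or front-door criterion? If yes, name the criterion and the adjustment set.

desc(S)\{S}={L,V}; candidates ⊆ {D,Q}.
size 0: {}; under {} S still reaches {D,Q,V} ∋ V.
size 1: {D}, {Q}; under {D} S still reaches {Q,V} ∋ V.
{D,Q}: S⊥V given {D,Q} in G with S→· removed — back-door holds.
P(V|do(S)) = Σ_{D,Q} P(V|S,D,Q)·P(D,Q).

P(V|do(S)): backdoor, adjust for {D, Q}.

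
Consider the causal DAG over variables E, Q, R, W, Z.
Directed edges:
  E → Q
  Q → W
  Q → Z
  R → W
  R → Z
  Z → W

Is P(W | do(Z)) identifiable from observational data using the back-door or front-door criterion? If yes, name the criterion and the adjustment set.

desc(Z)\{Z}={W}; candidates ⊆ {E,Q,R}.
size 0: {}; under {} Z still reaches {E,Q,R,W} ∋ W.
size 1: {E}, {Q}, {R}; under {E} Z still reaches {Q,R,W} ∋ W.
{Q,R}: Z⊥W given {Q,R} in G with Z→· removed — back-door holds.
P(W|do(Z)) = Σ_{Q,R} P(W|Z,Q,R)·P(Q,R).

P(W|do(Z)): backdoor, adjust for {Q, R}.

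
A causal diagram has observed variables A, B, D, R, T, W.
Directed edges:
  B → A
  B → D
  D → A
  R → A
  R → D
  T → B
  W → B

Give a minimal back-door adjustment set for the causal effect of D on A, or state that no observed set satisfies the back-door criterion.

desc(D)\{D}={A}; candidates ⊆ {B,R,T,W}.
size 0: {}; under {} D still reaches {A,B,R,T,W} ∋ A.
size 1: {B}, {R}, {T} …(+1); under {B} D still reaches {A,R} ∋ A.
{B,R}: D⊥A given {B,R} in G with D→· removed — back-door holds.

D→A: minimal back-door set {B, R}.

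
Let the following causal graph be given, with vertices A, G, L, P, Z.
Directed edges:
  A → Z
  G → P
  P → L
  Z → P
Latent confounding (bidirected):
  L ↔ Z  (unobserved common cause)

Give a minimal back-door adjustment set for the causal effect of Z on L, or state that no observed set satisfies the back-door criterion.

Z→L: no observed back-door set.

desc(Z)\{Z}={L,P}; candidates ⊆ {A,G}.
Z↔L: latent back-door arc(s) into Z.
size 0: {}; under {} Z still reaches {A,L} ∋ L.
size 1: {A}, {G}; under {A} Z still reaches {L} ∋ L.
size 2: {A,G}; under {A,G} Z still reaches {L} ∋ L.
Z↔L cannot be blocked by any observed set — no back-door set.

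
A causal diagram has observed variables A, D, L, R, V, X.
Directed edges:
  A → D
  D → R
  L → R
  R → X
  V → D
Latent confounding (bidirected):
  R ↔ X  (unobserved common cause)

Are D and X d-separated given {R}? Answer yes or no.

Bayes-Ball from D | {R} reaches {A,L,V,X}.
X ∈ reach(D|{R}) ⇒ D ⊥̸ X | {R}.

No — D and X are d-connected given {R}.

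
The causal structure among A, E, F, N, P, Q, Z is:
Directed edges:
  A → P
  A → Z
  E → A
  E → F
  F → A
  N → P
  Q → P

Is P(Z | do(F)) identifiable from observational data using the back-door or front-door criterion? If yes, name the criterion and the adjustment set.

desc(F)\{F}={A,P,Z}; candidates ⊆ {E,N,Q}.
size 0: {}; under {} F still reaches {A,E,P,Z} ∋ Z.
{E}: F⊥Z given {E} in G with F→· removed — back-door holds.
P(Z|do(F)) = Σ_{E} P(Z|F,E)·P(E).

P(Z|do(F)): backdoor, adjust for {E}.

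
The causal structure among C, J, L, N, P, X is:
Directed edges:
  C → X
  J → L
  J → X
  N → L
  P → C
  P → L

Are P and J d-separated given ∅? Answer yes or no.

Yes — P ⊥ J | ∅.

Bayes-Ball from P | ∅ reaches {C,L,X}.
J ∉ reach(P|∅) ⇒ P ⊥ J | ∅.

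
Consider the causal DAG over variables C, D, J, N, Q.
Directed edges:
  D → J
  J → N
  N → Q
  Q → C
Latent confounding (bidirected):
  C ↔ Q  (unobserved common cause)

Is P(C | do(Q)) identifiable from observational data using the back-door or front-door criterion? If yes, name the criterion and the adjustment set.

desc(Q)\{Q}={C}; candidates ⊆ {D,J,N}.
Q↔C: latent back-door arc(s) into Q.
size 0: {}; under {} Q still reaches {C,D,J,N} ∋ C.
size 1: {D}, {J}, {N}; under {D} Q still reaches {C,J,N} ∋ C.
size 2: {D,J}, {D,N}, {J,N}; under {D,J} Q still reaches {C,N} ∋ C.
Q↔C cannot be blocked by any observed set — no back-door set.
No mediator lies on a directed Q→…→C path.
Neither criterion identifies P(C|do(Q)) in this graph.

P(C|do(Q)): not identifiable (no BD/FD set).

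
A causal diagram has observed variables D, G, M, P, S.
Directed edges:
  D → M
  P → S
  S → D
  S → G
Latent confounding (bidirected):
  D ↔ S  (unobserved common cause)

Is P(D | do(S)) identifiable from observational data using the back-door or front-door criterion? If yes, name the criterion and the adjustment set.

desc(S)\{S}={D,G,M}; candidates ⊆ {P}.
S↔D: latent back-door arc(s) into S.
size 0: {}; under {} S still reaches {D,M,P} ∋ D.
size 1: {P}; under {P} S still reaches {D,M} ∋ D.
S↔D cannot be blocked by any observed set — no back-door set.
No mediator lies on a directed S→…→D path.
Neither criterion identifies P(D|do(S)) in this graph.

P(D|do(S)): not identifiable (no BD/FD set).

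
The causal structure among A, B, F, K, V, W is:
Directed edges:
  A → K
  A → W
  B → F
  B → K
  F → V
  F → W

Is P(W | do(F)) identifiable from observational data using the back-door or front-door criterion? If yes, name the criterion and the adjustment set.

P(W|do(F)): backdoor, adjust for ∅.

desc(F)\{F}={V,W}; candidates ⊆ {A,B,K}.
∅: F⊥W given ∅ in G with F→· removed — back-door holds.
P(W|do(F)) = P(W|F) — no adjustment needed.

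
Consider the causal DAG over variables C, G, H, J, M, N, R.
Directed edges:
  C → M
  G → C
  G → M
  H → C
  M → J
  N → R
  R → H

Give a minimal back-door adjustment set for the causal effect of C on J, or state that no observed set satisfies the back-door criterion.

C→J: minimal back-door set {G}.

desc(C)\{C}={J,M}; candidates ⊆ {G,H,N,R}.
size 0: {}; under {} C still reaches {G,H,J,M,N,R} ∋ J.
{G}: C⊥J given {G} in G with C→· removed — back-door holds.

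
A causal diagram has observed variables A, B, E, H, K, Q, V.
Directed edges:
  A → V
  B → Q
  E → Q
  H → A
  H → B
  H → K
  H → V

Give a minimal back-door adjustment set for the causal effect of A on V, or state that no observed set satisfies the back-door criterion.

desc(A)\{A}={V}; candidates ⊆ {B,E,H,K,Q}.
size 0: {}; under {} A still reaches {B,H,K,Q,V} ∋ V.
{H}: A⊥V given {H} in G with A→· removed — back-door holds.

A→V: minimal back-door set {H}.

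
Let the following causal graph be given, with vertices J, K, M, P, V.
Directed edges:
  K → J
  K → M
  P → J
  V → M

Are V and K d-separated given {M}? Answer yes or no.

Bayes-Ball from V | {M} reaches {J,K}.
K ∈ reach(V|{M}) ⇒ V ⊥̸ K | {M}.

No — V and K are d-connected given {M}.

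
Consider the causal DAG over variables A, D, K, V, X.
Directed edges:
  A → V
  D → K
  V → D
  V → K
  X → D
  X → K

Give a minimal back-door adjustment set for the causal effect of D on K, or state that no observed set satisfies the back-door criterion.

desc(D)\{D}={K}; candidates ⊆ {A,V,X}.
size 0: {}; under {} D still reaches {A,K,V,X} ∋ K.
size 1: {A}, {V}, {X}; under {A} D still reaches {K,V,X} ∋ K.
{V,X}: D⊥K given {V,X} in G with D→· removed — back-door holds.

D→K: minimal back-door set {V, X}.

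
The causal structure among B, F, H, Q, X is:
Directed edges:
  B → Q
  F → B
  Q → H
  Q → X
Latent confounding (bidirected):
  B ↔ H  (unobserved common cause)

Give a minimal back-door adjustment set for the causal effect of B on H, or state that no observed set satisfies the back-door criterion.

desc(B)\{B}={H,Q,X}; candidates ⊆ {F}.
B↔H: latent back-door arc(s) into B.
size 0: {}; under {} B still reaches {F,H} ∋ H.
size 1: {F}; under {F} B still reaches {H} ∋ H.
B↔H cannot be blocked by any observed set — no back-door set.

B→H: no observed back-door set.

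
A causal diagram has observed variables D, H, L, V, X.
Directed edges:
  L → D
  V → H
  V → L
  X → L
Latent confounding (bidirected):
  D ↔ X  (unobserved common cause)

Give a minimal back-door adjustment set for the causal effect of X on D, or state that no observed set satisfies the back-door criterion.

X→D: no observed back-door set.

desc(X)\{X}={D,L}; candidates ⊆ {H,V}.
X↔D: latent back-door arc(s) into X.
size 0: {}; under {} X still reaches {D} ∋ D.
size 1: {H}, {V}; under {H} X still reaches {D} ∋ D.
size 2: {H,V}; under {H,V} X still reaches {D} ∋ D.
X↔D cannot be blocked by any observed set — no back-door set.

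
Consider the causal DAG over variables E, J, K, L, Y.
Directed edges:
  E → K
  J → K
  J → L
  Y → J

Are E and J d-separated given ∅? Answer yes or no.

Bayes-Ball from E | ∅ reaches {K}.
J ∉ reach(E|∅) ⇒ E ⊥ J | ∅.

Yes — E ⊥ J | ∅.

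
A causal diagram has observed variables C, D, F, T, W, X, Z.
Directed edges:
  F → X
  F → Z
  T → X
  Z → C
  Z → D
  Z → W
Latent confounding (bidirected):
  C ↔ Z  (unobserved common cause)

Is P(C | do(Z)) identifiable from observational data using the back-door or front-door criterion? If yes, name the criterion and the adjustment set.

P(C|do(Z)): not identifiable (no BD/FD set).

desc(Z)\{Z}={C,D,W}; candidates ⊆ {F,T,X}.
Z↔C: latent back-door arc(s) into Z.
size 0: {}; under {} Z still reaches {C,F,X} ∋ C.
size 1: {F}, {T}, {X}; under {F} Z still reaches {C} ∋ C.
size 2: {F,T}, {F,X}, {T,X}; under {F,T} Z still reaches {C} ∋ C.
Z↔C cannot be blocked by any observed set — no back-door set.
No mediator lies on a directed Z→…→C path.
Neither criterion identifies P(C|do(Z)) in this graph.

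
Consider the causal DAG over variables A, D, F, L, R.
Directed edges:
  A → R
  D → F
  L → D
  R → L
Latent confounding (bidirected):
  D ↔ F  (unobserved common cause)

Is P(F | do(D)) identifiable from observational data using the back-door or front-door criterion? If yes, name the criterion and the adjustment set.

P(F|do(D)): not identifiable (no BD/FD set).

desc(D)\{D}={F}; candidates ⊆ {A,L,R}.
D↔F: latent back-door arc(s) into D.
size 0: {}; under {} D still reaches {A,F,L,R} ∋ F.
size 1: {A}, {L}, {R}; under {A} D still reaches {F,L,R} ∋ F.
size 2: {A,L}, {A,R}, {L,R}; under {A,L} D still reaches {F} ∋ F.
D↔F cannot be blocked by any observed set — no back-door set.
No mediator lies on a directed D→…→F path.
Neither criterion identifies P(F|do(D)) in this graph.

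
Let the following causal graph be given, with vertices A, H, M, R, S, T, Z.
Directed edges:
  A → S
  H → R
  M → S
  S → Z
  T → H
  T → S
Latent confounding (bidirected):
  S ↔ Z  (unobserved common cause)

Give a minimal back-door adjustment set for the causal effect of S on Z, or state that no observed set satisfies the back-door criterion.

S→Z: no observed back-door set.

desc(S)\{S}={Z}; candidates ⊆ {A,H,M,R,T}.
S↔Z: latent back-door arc(s) into S.
size 0: {}; under {} S still reaches {A,H,M,R,T,Z} ∋ Z.
size 1: {A}, {H}, {M} …(+2); under {A} S still reaches {H,M,R,T,Z} ∋ Z.
size 2: {A,H}, {A,M}, {A,R} …(+7); under {A,H} S still reaches {M,T,Z} ∋ Z.
S↔Z cannot be blocked by any observed set — no back-door set.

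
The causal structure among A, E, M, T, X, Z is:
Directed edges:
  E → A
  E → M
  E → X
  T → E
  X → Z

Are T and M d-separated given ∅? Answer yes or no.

No — T and M are d-connected given ∅.

Bayes-Ball from T | ∅ reaches {A,E,M,X,Z}.
M ∈ reach(T|∅) ⇒ T ⊥̸ M | ∅.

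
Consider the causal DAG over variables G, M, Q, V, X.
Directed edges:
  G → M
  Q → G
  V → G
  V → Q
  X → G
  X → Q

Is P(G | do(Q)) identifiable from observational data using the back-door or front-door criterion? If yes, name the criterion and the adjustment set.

desc(Q)\{Q}={G,M}; candidates ⊆ {V,X}.
size 0: {}; under {} Q still reaches {G,M,V,X} ∋ G.
size 1: {V}, {X}; under {V} Q still reaches {G,M,X} ∋ G.
{V,X}: Q⊥G given {V,X} in G with Q→· removed — back-door holds.
P(G|do(Q)) = Σ_{V,X} P(G|Q,V,X)·P(V,X).

P(G|do(Q)): backdoor, adjust for {V, X}.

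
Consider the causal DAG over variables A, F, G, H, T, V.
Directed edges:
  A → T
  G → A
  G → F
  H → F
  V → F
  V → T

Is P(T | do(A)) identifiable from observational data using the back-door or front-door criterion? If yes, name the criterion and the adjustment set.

P(T|do(A)): backdoor, adjust for ∅.

desc(A)\{A}={T}; candidates ⊆ {F,G,H,V}.
∅: A⊥T given ∅ in G with A→· removed — back-door holds.
P(T|do(A)) = P(T|A) — no adjustment needed.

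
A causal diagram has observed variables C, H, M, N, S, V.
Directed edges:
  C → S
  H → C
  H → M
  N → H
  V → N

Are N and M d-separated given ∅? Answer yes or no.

No — N and M are d-connected given ∅.

Bayes-Ball from N | ∅ reaches {C,H,M,S,V}.
M ∈ reach(N|∅) ⇒ N ⊥̸ M | ∅.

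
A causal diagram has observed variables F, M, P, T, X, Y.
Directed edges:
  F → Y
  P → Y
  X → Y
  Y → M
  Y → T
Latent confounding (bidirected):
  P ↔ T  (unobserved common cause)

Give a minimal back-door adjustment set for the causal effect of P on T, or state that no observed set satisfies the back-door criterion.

desc(P)\{P}={M,T,Y}; candidates ⊆ {F,X}.
P↔T: latent back-door arc(s) into P.
size 0: {}; under {} P still reaches {T} ∋ T.
size 1: {F}, {X}; under {F} P still reaches {T} ∋ T.
size 2: {F,X}; under {F,X} P still reaches {T} ∋ T.
P↔T cannot be blocked by any observed set — no back-door set.

P→T: no observed back-door set.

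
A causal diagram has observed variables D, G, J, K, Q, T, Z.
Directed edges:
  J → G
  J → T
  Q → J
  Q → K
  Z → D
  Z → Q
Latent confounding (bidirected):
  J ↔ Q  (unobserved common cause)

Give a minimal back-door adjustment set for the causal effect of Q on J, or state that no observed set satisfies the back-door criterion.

desc(Q)\{Q}={G,J,K,T}; candidates ⊆ {D,Z}.
Q↔J: latent back-door arc(s) into Q.
size 0: {}; under {} Q still reaches {D,G,J,T,Z} ∋ J.
size 1: {D}, {Z}; under {D} Q still reaches {G,J,T,Z} ∋ J.
size 2: {D,Z}; under {D,Z} Q still reaches {G,J,T} ∋ J.
Q↔J cannot be blocked by any observed set — no back-door set.

Q→J: no observed back-door set.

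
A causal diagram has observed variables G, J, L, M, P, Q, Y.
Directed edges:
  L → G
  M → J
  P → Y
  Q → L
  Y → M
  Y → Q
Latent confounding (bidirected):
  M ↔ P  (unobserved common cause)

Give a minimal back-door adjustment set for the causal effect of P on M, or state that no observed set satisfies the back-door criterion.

desc(P)\{P}={G,J,L,M,Q,Y}; candidates ⊆ {—}.
P↔M: latent back-door arc(s) into P.
size 0: {}; under {} P still reaches {J,M} ∋ M.
P↔M cannot be blocked by any observed set — no back-door set.

P→M: no observed back-door set.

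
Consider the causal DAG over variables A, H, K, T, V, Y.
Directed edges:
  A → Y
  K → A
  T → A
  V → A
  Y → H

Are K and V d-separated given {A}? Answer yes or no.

No — K and V are d-connected given {A}.

Bayes-Ball from K | {A} reaches {T,V}.
V ∈ reach(K|{A}) ⇒ K ⊥̸ V | {A}.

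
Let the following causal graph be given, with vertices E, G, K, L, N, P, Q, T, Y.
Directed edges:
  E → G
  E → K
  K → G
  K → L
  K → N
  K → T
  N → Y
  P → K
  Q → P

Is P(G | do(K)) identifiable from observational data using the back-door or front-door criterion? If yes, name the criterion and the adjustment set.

desc(K)\{K}={G,L,N,T,Y}; candidates ⊆ {E,P,Q}.
size 0: {}; under {} K still reaches {E,G,P,Q} ∋ G.
{E}: K⊥G given {E} in G with K→· removed — back-door holds.
P(G|do(K)) = Σ_{E} P(G|K,E)·P(E).

P(G|do(K)): backdoor, adjust for {E}.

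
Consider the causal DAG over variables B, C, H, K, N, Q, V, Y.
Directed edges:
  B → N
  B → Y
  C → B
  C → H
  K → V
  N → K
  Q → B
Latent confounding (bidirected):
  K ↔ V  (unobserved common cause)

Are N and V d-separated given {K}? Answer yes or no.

No — N and V are d-connected given {K}.

Bayes-Ball from N | {K} reaches {B,C,H,Q,V,Y}.
V ∈ reach(N|{K}) ⇒ N ⊥̸ V | {K}.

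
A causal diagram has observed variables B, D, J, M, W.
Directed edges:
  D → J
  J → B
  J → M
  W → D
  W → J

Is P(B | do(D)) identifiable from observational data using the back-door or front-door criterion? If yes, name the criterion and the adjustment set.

desc(D)\{D}={B,J,M}; candidates ⊆ {W}.
size 0: {}; under {} D still reaches {B,J,M,W} ∋ B.
{W}: D⊥B given {W} in G with D→· removed — back-door holds.
P(B|do(D)) = Σ_{W} P(B|D,W)·P(W).

P(B|do(D)): backdoor, adjust for {W}.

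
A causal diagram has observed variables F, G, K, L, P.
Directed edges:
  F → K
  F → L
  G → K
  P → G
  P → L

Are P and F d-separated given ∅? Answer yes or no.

Yes — P ⊥ F | ∅.

Bayes-Ball from P | ∅ reaches {G,K,L}.
F ∉ reach(P|∅) ⇒ P ⊥ F | ∅.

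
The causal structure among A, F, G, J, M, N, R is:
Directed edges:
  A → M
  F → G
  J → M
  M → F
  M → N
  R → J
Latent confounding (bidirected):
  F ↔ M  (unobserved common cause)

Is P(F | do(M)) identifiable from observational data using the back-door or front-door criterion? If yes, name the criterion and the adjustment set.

P(F|do(M)): not identifiable (no BD/FD set).

desc(M)\{M}={F,G,N}; candidates ⊆ {A,J,R}.
M↔F: latent back-door arc(s) into M.
size 0: {}; under {} M still reaches {A,F,G,J,R} ∋ F.
size 1: {A}, {J}, {R}; under {A} M still reaches {F,G,J,R} ∋ F.
size 2: {A,J}, {A,R}, {J,R}; under {A,J} M still reaches {F,G} ∋ F.
M↔F cannot be blocked by any observed set — no back-door set.
No mediator lies on a directed M→…→F path.
Neither criterion identifies P(F|do(M)) in this graph.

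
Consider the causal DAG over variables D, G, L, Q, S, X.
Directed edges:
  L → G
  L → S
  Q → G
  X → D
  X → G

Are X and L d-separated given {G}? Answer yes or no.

No — X and L are d-connected given {G}.

Bayes-Ball from X | {G} reaches {D,L,Q,S}.
L ∈ reach(X|{G}) ⇒ X ⊥̸ L | {G}.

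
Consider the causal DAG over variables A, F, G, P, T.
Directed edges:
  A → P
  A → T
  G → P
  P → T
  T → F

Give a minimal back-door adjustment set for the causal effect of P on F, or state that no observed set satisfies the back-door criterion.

P→F: minimal back-door set {A}.

desc(P)\{P}={F,T}; candidates ⊆ {A,G}.
size 0: {}; under {} P still reaches {A,F,G,T} ∋ F.
{A}: P⊥F given {A} in G with P→· removed — back-door holds.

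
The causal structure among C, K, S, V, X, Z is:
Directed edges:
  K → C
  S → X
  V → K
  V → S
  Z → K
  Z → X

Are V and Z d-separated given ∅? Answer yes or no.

Bayes-Ball from V | ∅ reaches {C,K,S,X}.
Z ∉ reach(V|∅) ⇒ V ⊥ Z | ∅.

Yes — V ⊥ Z | ∅.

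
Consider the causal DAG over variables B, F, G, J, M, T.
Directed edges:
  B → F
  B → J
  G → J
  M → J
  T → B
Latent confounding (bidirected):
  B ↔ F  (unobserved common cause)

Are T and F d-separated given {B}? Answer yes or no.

Bayes-Ball from T | {B} reaches {F}.
F ∈ reach(T|{B}) ⇒ T ⊥̸ F | {B}.

No — T and F are d-connected given {B}.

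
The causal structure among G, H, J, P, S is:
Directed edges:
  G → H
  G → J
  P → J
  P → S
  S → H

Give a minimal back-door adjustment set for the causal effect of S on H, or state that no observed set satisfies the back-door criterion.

S→H: minimal back-door set ∅.

desc(S)\{S}={H}; candidates ⊆ {G,J,P}.
∅: S⊥H given ∅ in G with S→· removed — back-door holds.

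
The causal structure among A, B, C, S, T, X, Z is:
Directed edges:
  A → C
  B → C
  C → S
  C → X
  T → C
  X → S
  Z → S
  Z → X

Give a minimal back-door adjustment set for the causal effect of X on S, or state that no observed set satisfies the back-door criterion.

desc(X)\{X}={S}; candidates ⊆ {A,B,C,T,Z}.
size 0: {}; under {} X still reaches {A,B,C,S,T,Z} ∋ S.
size 1: {A}, {B}, {C} …(+2); under {A} X still reaches {B,C,S,T,Z} ∋ S.
{C,Z}: X⊥S given {C,Z} in G with X→· removed — back-door holds.

X→S: minimal back-door set {C, Z}.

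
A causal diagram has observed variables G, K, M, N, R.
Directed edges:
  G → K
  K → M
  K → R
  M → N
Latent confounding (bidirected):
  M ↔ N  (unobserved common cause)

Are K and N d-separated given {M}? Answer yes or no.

Bayes-Ball from K | {M} reaches {G,N,R}.
N ∈ reach(K|{M}) ⇒ K ⊥̸ N | {M}.

No — K and N are d-connected given {M}.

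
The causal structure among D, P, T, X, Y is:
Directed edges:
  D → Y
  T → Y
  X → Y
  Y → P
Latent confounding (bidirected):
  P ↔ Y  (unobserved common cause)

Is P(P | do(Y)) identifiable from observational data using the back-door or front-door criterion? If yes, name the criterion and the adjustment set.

P(P|do(Y)): not identifiable (no BD/FD set).

desc(Y)\{Y}={P}; candidates ⊆ {D,T,X}.
Y↔P: latent back-door arc(s) into Y.
size 0: {}; under {} Y still reaches {D,P,T,X} ∋ P.
size 1: {D}, {T}, {X}; under {D} Y still reaches {P,T,X} ∋ P.
size 2: {D,T}, {D,X}, {T,X}; under {D,T} Y still reaches {P,X} ∋ P.
Y↔P cannot be blocked by any observed set — no back-door set.
No mediator lies on a directed Y→…→P path.
Neither criterion identifies P(P|do(Y)) in this graph.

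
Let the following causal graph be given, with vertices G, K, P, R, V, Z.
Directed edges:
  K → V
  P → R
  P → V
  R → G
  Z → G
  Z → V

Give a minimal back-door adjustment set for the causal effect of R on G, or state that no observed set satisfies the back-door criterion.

R→G: minimal back-door set ∅.

desc(R)\{R}={G}; candidates ⊆ {K,P,V,Z}.
∅: R⊥G given ∅ in G with R→· removed — back-door holds.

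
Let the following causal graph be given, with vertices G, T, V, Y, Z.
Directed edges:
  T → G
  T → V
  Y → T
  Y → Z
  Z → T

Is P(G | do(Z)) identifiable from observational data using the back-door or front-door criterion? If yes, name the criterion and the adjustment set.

desc(Z)\{Z}={G,T,V}; candidates ⊆ {Y}.
size 0: {}; under {} Z still reaches {G,T,V,Y} ∋ G.
{Y}: Z⊥G given {Y} in G with Z→· removed — back-door holds.
P(G|do(Z)) = Σ_{Y} P(G|Z,Y)·P(Y).

P(G|do(Z)): backdoor, adjust for {Y}.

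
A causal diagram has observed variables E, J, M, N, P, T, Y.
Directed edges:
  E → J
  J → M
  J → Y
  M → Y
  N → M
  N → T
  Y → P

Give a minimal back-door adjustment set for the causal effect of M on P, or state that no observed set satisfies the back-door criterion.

desc(M)\{M}={P,Y}; candidates ⊆ {E,J,N,T}.
size 0: {}; under {} M still reaches {E,J,N,P,T,Y} ∋ P.
{J}: M⊥P given {J} in G with M→· removed — back-door holds.

M→P: minimal back-door set {J}.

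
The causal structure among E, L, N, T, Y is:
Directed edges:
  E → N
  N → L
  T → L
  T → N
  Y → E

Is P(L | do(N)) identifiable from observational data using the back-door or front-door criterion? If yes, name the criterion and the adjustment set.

P(L|do(N)): backdoor, adjust for {T}.

desc(N)\{N}={L}; candidates ⊆ {E,T,Y}.
size 0: {}; under {} N still reaches {E,L,T,Y} ∋ L.
{T}: N⊥L given {T} in G with N→· removed — back-door holds.
P(L|do(N)) = Σ_{T} P(L|N,T)·P(T).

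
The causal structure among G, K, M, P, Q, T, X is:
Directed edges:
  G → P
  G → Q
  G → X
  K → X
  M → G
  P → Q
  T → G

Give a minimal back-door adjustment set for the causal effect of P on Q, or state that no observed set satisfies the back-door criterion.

desc(P)\{P}={Q}; candidates ⊆ {G,K,M,T,X}.
size 0: {}; under {} P still reaches {G,M,Q,T,X} ∋ Q.
{G}: P⊥Q given {G} in G with P→· removed — back-door holds.

P→Q: minimal back-door set {G}.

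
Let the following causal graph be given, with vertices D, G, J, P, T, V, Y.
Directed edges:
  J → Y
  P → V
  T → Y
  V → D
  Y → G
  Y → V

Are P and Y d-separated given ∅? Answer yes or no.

Yes — P ⊥ Y | ∅.

Bayes-Ball from P | ∅ reaches {D,V}.
Y ∉ reach(P|∅) ⇒ P ⊥ Y | ∅.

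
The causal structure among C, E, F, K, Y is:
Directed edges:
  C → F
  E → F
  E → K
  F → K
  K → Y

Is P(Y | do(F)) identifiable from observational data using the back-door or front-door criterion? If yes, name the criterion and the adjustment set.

desc(F)\{F}={K,Y}; candidates ⊆ {C,E}.
size 0: {}; under {} F still reaches {C,E,K,Y} ∋ Y.
{E}: F⊥Y given {E} in G with F→· removed — back-door holds.
P(Y|do(F)) = Σ_{E} P(Y|F,E)·P(E).

P(Y|do(F)): backdoor, adjust for {E}.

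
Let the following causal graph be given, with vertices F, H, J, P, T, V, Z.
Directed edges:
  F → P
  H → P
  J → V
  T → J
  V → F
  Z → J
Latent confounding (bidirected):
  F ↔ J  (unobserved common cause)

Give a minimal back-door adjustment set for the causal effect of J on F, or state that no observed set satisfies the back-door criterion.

J→F: no observed back-door set.

desc(J)\{J}={F,P,V}; candidates ⊆ {H,T,Z}.
J↔F: latent back-door arc(s) into J.
size 0: {}; under {} J still reaches {F,P,T,Z} ∋ F.
size 1: {H}, {T}, {Z}; under {H} J still reaches {F,P,T,Z} ∋ F.
size 2: {H,T}, {H,Z}, {T,Z}; under {H,T} J still reaches {F,P,Z} ∋ F.
J↔F cannot be blocked by any observed set — no back-door set.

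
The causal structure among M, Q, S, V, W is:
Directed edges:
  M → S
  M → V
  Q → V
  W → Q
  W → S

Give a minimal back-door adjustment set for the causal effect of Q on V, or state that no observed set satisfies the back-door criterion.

desc(Q)\{Q}={V}; candidates ⊆ {M,S,W}.
∅: Q⊥V given ∅ in G with Q→· removed — back-door holds.

Q→V: minimal back-door set ∅.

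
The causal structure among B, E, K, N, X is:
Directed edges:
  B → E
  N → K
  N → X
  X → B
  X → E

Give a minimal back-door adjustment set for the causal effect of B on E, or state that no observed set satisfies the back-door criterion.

B→E: minimal back-door set {X}.

desc(B)\{B}={E}; candidates ⊆ {K,N,X}.
size 0: {}; under {} B still reaches {E,K,N,X} ∋ E.
{X}: B⊥E given {X} in G with B→· removed — back-door holds.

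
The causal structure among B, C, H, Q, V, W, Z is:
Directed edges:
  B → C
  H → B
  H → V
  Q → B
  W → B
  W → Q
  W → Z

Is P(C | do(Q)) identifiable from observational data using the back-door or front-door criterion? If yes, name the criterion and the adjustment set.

desc(Q)\{Q}={B,C}; candidates ⊆ {H,V,W,Z}.
size 0: {}; under {} Q still reaches {B,C,W,Z} ∋ C.
{W}: Q⊥C given {W} in G with Q→· removed — back-door holds.
P(C|do(Q)) = Σ_{W} P(C|Q,W)·P(W).

P(C|do(Q)): backdoor, adjust for {W}.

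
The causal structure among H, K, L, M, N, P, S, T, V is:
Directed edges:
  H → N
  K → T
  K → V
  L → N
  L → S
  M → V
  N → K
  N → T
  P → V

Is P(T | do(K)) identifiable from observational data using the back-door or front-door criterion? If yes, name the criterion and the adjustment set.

P(T|do(K)): backdoor, adjust for {N}.

desc(K)\{K}={T,V}; candidates ⊆ {H,L,M,N,P,S}.
size 0: {}; under {} K still reaches {H,L,N,S,T} ∋ T.
{N}: K⊥T given {N} in G with K→· removed — back-door holds.
P(T|do(K)) = Σ_{N} P(T|K,N)·P(N).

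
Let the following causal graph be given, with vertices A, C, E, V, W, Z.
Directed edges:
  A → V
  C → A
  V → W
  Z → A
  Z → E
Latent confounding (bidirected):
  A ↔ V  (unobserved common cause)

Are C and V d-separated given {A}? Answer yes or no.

Bayes-Ball from C | {A} reaches {E,V,W,Z}.
V ∈ reach(C|{A}) ⇒ C ⊥̸ V | {A}.

No — C and V are d-connected given {A}.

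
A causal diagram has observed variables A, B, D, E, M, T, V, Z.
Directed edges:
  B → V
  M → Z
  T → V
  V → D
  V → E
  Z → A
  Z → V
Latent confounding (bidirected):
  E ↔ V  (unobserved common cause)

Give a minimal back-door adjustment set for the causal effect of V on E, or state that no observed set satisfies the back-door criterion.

V→E: no observed back-door set.

desc(V)\{V}={D,E}; candidates ⊆ {A,B,M,T,Z}.
V↔E: latent back-door arc(s) into V.
size 0: {}; under {} V still reaches {A,B,E,M,T,Z} ∋ E.
size 1: {A}, {B}, {M} …(+2); under {A} V still reaches {B,E,M,T,Z} ∋ E.
size 2: {A,B}, {A,M}, {A,T} …(+7); under {A,B} V still reaches {E,M,T,Z} ∋ E.
V↔E cannot be blocked by any observed set — no back-door set.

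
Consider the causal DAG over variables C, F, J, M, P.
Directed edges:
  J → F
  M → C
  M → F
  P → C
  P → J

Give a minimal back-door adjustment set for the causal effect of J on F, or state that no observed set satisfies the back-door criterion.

desc(J)\{J}={F}; candidates ⊆ {C,M,P}.
∅: J⊥F given ∅ in G with J→· removed — back-door holds.

J→F: minimal back-door set ∅.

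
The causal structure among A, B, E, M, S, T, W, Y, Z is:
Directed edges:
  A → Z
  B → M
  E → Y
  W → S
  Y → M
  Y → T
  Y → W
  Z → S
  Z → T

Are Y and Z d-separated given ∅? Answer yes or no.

Bayes-Ball from Y | ∅ reaches {E,M,S,T,W}.
Z ∉ reach(Y|∅) ⇒ Y ⊥ Z | ∅.

Yes — Y ⊥ Z | ∅.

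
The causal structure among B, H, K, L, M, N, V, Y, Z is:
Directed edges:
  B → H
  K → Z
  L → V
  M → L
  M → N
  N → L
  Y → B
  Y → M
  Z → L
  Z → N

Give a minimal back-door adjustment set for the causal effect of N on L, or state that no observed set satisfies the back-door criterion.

N→L: minimal back-door set {M, Z}.

desc(N)\{N}={L,V}; candidates ⊆ {B,H,K,M,Y,Z}.
size 0: {}; under {} N still reaches {B,H,K,L,M,V,Y,Z} ∋ L.
size 1: {B}, {H}, {K} …(+3); under {B} N still reaches {K,L,M,V,Y,Z} ∋ L.
{M,Z}: N⊥L given {M,Z} in G with N→· removed — back-door holds.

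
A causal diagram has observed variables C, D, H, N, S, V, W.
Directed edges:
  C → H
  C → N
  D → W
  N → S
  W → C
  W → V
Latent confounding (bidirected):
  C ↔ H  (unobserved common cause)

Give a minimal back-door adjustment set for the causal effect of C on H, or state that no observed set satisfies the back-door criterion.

desc(C)\{C}={H,N,S}; candidates ⊆ {D,V,W}.
C↔H: latent back-door arc(s) into C.
size 0: {}; under {} C still reaches {D,H,V,W} ∋ H.
size 1: {D}, {V}, {W}; under {D} C still reaches {H,V,W} ∋ H.
size 2: {D,V}, {D,W}, {V,W}; under {D,V} C still reaches {H,W} ∋ H.
C↔H cannot be blocked by any observed set — no back-door set.

C→H: no observed back-door set.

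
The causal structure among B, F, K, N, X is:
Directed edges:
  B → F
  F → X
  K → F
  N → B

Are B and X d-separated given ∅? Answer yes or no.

Bayes-Ball from B | ∅ reaches {F,N,X}.
X ∈ reach(B|∅) ⇒ B ⊥̸ X | ∅.

No — B and X are d-connected given ∅.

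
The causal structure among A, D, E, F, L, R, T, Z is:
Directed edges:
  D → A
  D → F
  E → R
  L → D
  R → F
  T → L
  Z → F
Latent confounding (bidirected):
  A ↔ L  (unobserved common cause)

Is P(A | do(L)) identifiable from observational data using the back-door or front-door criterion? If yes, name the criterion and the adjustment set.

desc(L)\{L}={A,D,F}; candidates ⊆ {E,R,T,Z}.
L↔A: latent back-door arc(s) into L.
size 0: {}; under {} L still reaches {A,T} ∋ A.
size 1: {E}, {R}, {T} …(+1); under {E} L still reaches {A,T} ∋ A.
size 2: {E,R}, {E,T}, {E,Z} …(+3); under {E,R} L still reaches {A,T} ∋ A.
L↔A cannot be blocked by any observed set — no back-door set.
{D}: (i) intercepts every directed L→A path; (ii) no back-door L→{D}; (iii) {L} blocks every back-door {D}→A. Front-door holds.
P(A|do(L)) = Σ_{D} P(D|L) Σ_{L'} P(A|D,L')P(L').

P(A|do(L)): frontdoor, adjust for {D}.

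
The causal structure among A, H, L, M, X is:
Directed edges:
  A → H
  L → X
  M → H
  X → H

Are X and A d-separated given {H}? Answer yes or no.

Bayes-Ball from X | {H} reaches {A,L,M}.
A ∈ reach(X|{H}) ⇒ X ⊥̸ A | {H}.

No — X and A are d-connected given {H}.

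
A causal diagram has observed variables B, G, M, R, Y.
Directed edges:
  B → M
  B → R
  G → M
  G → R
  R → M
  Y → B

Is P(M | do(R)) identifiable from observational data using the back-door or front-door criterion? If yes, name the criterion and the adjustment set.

P(M|do(R)): backdoor, adjust for {B, G}.

desc(R)\{R}={M}; candidates ⊆ {B,G,Y}.
size 0: {}; under {} R still reaches {B,G,M,Y} ∋ M.
size 1: {B}, {G}, {Y}; under {B} R still reaches {G,M} ∋ M.
{B,G}: R⊥M given {B,G} in G with R→· removed — back-door holds.
P(M|do(R)) = Σ_{B,G} P(M|R,B,G)·P(B,G).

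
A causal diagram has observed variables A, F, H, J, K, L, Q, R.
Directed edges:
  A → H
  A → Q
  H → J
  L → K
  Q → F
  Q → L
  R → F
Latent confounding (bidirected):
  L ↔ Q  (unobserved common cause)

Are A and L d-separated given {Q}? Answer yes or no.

Bayes-Ball from A | {Q} reaches {H,J,K,L}.
L ∈ reach(A|{Q}) ⇒ A ⊥̸ L | {Q}.

No — A and L are d-connected given {Q}.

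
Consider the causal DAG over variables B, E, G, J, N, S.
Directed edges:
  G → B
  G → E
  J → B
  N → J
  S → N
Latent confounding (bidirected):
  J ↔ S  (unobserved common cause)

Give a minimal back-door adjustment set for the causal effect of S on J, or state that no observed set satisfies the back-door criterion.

desc(S)\{S}={B,J,N}; candidates ⊆ {E,G}.
S↔J: latent back-door arc(s) into S.
size 0: {}; under {} S still reaches {B,J} ∋ J.
size 1: {E}, {G}; under {E} S still reaches {B,J} ∋ J.
size 2: {E,G}; under {E,G} S still reaches {B,J} ∋ J.
S↔J cannot be blocked by any observed set — no back-door set.

S→J: no observed back-door set.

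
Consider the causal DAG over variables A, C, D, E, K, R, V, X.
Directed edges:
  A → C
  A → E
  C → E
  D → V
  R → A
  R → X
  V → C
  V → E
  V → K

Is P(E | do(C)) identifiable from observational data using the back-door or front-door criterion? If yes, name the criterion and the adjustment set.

desc(C)\{C}={E}; candidates ⊆ {A,D,K,R,V,X}.
size 0: {}; under {} C still reaches {A,D,E,K,R,V,X} ∋ E.
size 1: {A}, {D}, {K} …(+3); under {A} C still reaches {D,E,K,V} ∋ E.
{A,V}: C⊥E given {A,V} in G with C→· removed — back-door holds.
P(E|do(C)) = Σ_{A,V} P(E|C,A,V)·P(A,V).

P(E|do(C)): backdoor, adjust for {A, V}.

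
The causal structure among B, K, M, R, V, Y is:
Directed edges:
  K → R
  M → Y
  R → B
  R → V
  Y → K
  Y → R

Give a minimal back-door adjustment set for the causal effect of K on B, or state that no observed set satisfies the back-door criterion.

K→B: minimal back-door set {Y}.

desc(K)\{K}={B,R,V}; candidates ⊆ {M,Y}.
size 0: {}; under {} K still reaches {B,M,R,V,Y} ∋ B.
{Y}: K⊥B given {Y} in G with K→· removed — back-door holds.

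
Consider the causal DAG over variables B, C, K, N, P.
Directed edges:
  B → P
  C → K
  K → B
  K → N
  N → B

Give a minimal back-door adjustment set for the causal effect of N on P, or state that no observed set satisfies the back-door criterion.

desc(N)\{N}={B,P}; candidates ⊆ {C,K}.
size 0: {}; under {} N still reaches {B,C,K,P} ∋ P.
{K}: N⊥P given {K} in G with N→· removed — back-door holds.

N→P: minimal back-door set {K}.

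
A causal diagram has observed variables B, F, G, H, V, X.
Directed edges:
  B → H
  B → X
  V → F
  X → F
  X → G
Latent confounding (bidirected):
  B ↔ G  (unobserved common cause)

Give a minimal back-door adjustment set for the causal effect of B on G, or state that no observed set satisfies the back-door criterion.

B→G: no observed back-door set.

desc(B)\{B}={F,G,H,X}; candidates ⊆ {V}.
B↔G: latent back-door arc(s) into B.
size 0: {}; under {} B still reaches {G} ∋ G.
size 1: {V}; under {V} B still reaches {G} ∋ G.
B↔G cannot be blocked by any observed set — no back-door set.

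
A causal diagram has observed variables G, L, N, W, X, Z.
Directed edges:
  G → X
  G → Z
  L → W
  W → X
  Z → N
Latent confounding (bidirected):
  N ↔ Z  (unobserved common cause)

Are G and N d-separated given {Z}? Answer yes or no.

No — G and N are d-connected given {Z}.

Bayes-Ball from G | {Z} reaches {N,X}.
N ∈ reach(G|{Z}) ⇒ G ⊥̸ N | {Z}.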